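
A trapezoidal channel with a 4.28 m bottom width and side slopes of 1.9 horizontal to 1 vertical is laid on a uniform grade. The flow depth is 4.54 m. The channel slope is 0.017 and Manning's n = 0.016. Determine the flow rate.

Q = 871 m³/s

With bottom width b = 4.28 m and side slope z = 1.9: A = (b + zy)y = (4.28 + 1.9×4.54)×4.54 = 58.59 m²; P = b + 2y√(1+z²) = 4.28 + 2×4.54×2.147 = 23.78 m.
Hydraulic radius R = A/P = 58.59/23.78 = 2.464 m.
Manning's equation: Q = (1/n) A R^(2/3) S^(1/2) = (1/0.016) × 58.59 × 2.464^(2/3) × 0.017^(1/2) = 871 m³/s.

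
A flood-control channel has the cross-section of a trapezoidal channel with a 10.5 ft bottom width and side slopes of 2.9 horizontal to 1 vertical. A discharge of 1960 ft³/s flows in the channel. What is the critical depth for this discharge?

At critical depth, Q² T / (g A³) = 1, i.e. A³/T = Q²/g = 1960²/32.2 = 119300.
Try y = 7.4 ft: A³/T = 247600 — over.
Try y = 4.51 ft: A³/T = 32800 — short.
Try y = 6.21 ft: A³/T = 119300 — ≈ 119300.

y_c = 6.21 ft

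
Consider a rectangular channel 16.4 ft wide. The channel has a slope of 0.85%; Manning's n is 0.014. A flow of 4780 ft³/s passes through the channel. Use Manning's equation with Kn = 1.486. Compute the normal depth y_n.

Manning's equation rearranged: A R^(2/3) = nQ / (1.486·√S) = 0.014 × 4780 / (1.486 × √0.0085) = 488.5.
At y = 13.6 ft: A R^(2/3) = 662.2 — high.
At y = 7.73 ft: A R^(2/3) = 318.3 — low.
At y = 10.7 ft: A R^(2/3) = 488.3 — ≈ 488.5.

y_n = 10.7 ft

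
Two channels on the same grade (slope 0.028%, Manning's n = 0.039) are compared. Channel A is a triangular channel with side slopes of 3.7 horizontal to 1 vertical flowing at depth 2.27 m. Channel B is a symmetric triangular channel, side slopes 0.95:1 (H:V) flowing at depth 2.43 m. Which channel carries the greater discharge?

channel A

Channel A: For a triangular section with side slope z = 3.7: A = zy² = 3.7×2.27² = 19.07 m²; P = 2y√(1+z²) = 2×2.27×3.833 = 17.4 m. Hydraulic radius R = A/P = 19.07/17.4 = 1.096 m. Q_A = (1/0.039)·19.07·1.096^(2/3)·√0.00028 = 8.694 m³/s.
Channel B: For a triangular section with side slope z = 0.95: A = zy² = 0.95×2.43² = 5.61 m²; P = 2y√(1+z²) = 2×2.43×1.379 = 6.703 m. Hydraulic radius R = A/P = 5.61/6.703 = 0.8368 m. Q_B = (1/0.039)·5.61·0.8368^(2/3)·√0.00028 = 2.137 m³/s.
Q_A = 8.694 m³/s vs Q_B = 2.137 m³/s, so channel A carries more.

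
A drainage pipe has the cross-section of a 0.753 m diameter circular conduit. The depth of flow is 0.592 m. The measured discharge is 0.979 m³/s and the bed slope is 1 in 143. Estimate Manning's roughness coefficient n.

For a circular section of diameter D = 0.753 m at depth y = 0.592 m, the central angle is θ = 2 arccos(1 − 2y/D) = 4.36 rad. Then A = (D²/8)(θ − sin θ) = 0.3756 m² and P = Dθ/2 = 1.642 m.
Hydraulic radius R = A/P = 0.3756/1.642 = 0.2288 m.
Rearranging Manning's equation: n = (1/Q) A R^(2/3) S^(1/2) = (1/0.979) × 0.3756 × 0.2288^(2/3) × √0.006993 = 0.012.

n = 0.012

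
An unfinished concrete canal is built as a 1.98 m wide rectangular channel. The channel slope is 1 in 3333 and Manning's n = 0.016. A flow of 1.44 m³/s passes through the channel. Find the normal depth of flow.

Manning's equation rearranged: A R^(2/3) = nQ / (1·√S) = 0.016 × 1.44 / (√0.0003) = 1.33.
Trying y = 1.23 m: A R^(2/3) = 1.632 — too large.
Trying y = 0.832 m: A R^(2/3) = 0.9704 — too small.
Trying y = 1.05 m: A R^(2/3) = 1.326 — matches.

y_n = 1.05 m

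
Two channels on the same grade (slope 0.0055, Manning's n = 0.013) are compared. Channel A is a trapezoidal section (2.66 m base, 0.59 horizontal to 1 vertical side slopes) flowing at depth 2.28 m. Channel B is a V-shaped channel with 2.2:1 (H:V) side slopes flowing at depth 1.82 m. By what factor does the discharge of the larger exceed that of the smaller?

1.56

Channel A: With bottom width b = 2.66 m and side slope z = 0.59: A = (b + zy)y = (2.66 + 0.59×2.28)×2.28 = 9.132 m²; P = b + 2y√(1+z²) = 2.66 + 2×2.28×1.161 = 7.955 m. Hydraulic radius R = A/P = 9.132/7.955 = 1.148 m. Q_A = (1/0.013)·9.132·1.148^(2/3)·√0.0055 = 57.12 m³/s.
Channel B: For a triangular section with side slope z = 2.2: A = zy² = 2.2×1.82² = 7.287 m²; P = 2y√(1+z²) = 2×1.82×2.417 = 8.796 m. Hydraulic radius R = A/P = 7.287/8.796 = 0.8284 m. Q_B = (1/0.013)·7.287·0.8284^(2/3)·√0.0055 = 36.67 m³/s.
The larger discharge is 57.12 m³/s and the smaller is 36.67 m³/s; the ratio is 1.56.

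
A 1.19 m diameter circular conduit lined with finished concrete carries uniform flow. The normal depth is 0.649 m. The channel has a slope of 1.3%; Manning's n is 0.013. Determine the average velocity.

For a circular section of diameter D = 1.19 m at depth y = 0.649 m, the central angle is θ = 2 arccos(1 − 2y/D) = 3.323 rad. Then A = (D²/8)(θ − sin θ) = 0.6203 m² and P = Dθ/2 = 1.977 m.
Hydraulic radius R = A/P = 0.6203/1.977 = 0.3137 m.
From Manning's equation, V = (1/n) R^(2/3) S^(1/2) = (1/0.013) × 0.3137^(2/3) × 0.013^(1/2) = 4.05 m/s.

V = 4.05 m/s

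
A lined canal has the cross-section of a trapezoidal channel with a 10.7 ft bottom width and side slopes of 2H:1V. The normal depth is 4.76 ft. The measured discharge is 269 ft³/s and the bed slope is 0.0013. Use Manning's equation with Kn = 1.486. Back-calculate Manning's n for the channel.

n = 0.04

With bottom width b = 10.7 ft and side slope z = 2: A = (b + zy)y = (10.7 + 2×4.76)×4.76 = 96.25 ft²; P = b + 2y√(1+z²) = 10.7 + 2×4.76×2.236 = 31.99 ft.
Hydraulic radius R = A/P = 96.25/31.99 = 3.009 ft.
Rearranging Manning's equation: n = (1.486/Q) A R^(2/3) S^(1/2) = (1.486/269) × 96.25 × 3.009^(2/3) × √0.0013 = 0.04.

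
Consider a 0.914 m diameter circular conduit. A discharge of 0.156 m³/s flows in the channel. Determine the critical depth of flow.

At critical depth, Q² T / (g A³) = 1, i.e. A³/T = Q²/g = 0.156²/9.81 = 0.002481.
At y = 0.159 m: A³/T = 0.000645 — low.
At y = 0.224 m: A³/T = 0.002467 — close enough.

y_c = 0.224 m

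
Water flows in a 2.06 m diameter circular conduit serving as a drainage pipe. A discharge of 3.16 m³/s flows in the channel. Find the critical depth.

At critical depth, Q² T / (g A³) = 1, i.e. A³/T = Q²/g = 3.16²/9.81 = 1.018.
Try y = 1 m: A³/T = 2.007 — too large.
Try y = 0.838 m: A³/T = 1.02 — matches.

y_c = 0.838 m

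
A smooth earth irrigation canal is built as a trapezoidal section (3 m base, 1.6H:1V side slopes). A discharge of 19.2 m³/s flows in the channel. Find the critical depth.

At critical depth, Q² T / (g A³) = 1, i.e. A³/T = Q²/g = 19.2²/9.81 = 37.58.
Trying y = 0.944 m: A³/T = 12.82 — too small.
Trying y = 1.28 m: A³/T = 38.02 — ≈ 37.58.

y_c = 1.28 m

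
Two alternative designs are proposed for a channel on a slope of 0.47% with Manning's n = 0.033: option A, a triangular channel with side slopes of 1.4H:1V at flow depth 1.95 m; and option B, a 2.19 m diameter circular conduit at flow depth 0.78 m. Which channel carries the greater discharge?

channel A

Channel A: For a triangular section with side slope z = 1.4: A = zy² = 1.4×1.95² = 5.324 m²; P = 2y√(1+z²) = 2×1.95×1.72 = 6.71 m. Hydraulic radius R = A/P = 5.324/6.71 = 0.7934 m. Q_A = (1/0.033)·5.324·0.7934^(2/3)·√0.0047 = 9.478 m³/s.
Channel B: For a circular section of diameter D = 2.19 m at depth y = 0.78 m, the central angle is θ = 2 arccos(1 − 2y/D) = 2.558 rad. Then A = (D²/8)(θ − sin θ) = 1.203 m² and P = Dθ/2 = 2.801 m. Hydraulic radius R = A/P = 1.203/2.801 = 0.4296 m. Q_B = (1/0.033)·1.203·0.4296^(2/3)·√0.0047 = 1.423 m³/s.
Q_A = 9.478 m³/s vs Q_B = 1.423 m³/s, so channel A carries more.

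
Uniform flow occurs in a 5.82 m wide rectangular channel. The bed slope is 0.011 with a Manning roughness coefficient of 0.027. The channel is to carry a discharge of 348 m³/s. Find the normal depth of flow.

y_n = 9.09 m

Manning's equation rearranged: A R^(2/3) = nQ / (1·√S) = 0.027 × 348 / (√0.011) = 89.59.
Try y = 10.2 m: A R^(2/3) = 102.4 — over.
Try y = 7.68 m: A R^(2/3) = 73.54 — short.
Try y = 9.09 m: A R^(2/3) = 89.61 — close enough.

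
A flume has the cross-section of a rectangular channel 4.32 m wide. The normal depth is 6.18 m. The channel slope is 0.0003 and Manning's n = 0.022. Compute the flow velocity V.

V = 1.08 m/s

Flow area A = b·y = 4.32 × 6.18 = 26.7 m². Wetted perimeter P = b + 2y = 4.32 + 2×6.18 = 16.68 m.
Hydraulic radius R = A/P = 26.7/16.68 = 1.601 m.
From Manning's equation, V = (1/n) R^(2/3) S^(1/2) = (1/0.022) × 1.601^(2/3) × 0.0003^(1/2) = 1.08 m/s.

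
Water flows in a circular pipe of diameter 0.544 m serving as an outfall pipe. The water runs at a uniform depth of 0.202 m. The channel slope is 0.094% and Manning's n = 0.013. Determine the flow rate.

For a circular section of diameter D = 0.544 m at depth y = 0.202 m, the central angle is θ = 2 arccos(1 − 2y/D) = 2.621 rad. Then A = (D²/8)(θ − sin θ) = 0.07856 m² and P = Dθ/2 = 0.7129 m.
Hydraulic radius R = A/P = 0.07856/0.7129 = 0.1102 m.
Manning's equation: Q = (1/n) A R^(2/3) S^(1/2) = (1/0.013) × 0.07856 × 0.1102^(2/3) × 0.00094^(1/2) = 0.0426 m³/s.

Q = 0.0426 m³/s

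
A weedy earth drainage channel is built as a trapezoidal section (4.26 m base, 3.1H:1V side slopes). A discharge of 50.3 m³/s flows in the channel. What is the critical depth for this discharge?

At critical depth, Q² T / (g A³) = 1, i.e. A³/T = Q²/g = 50.3²/9.81 = 257.9.
Trying y = 1.25 m: A³/T = 87.55 — too small.
Trying y = 1.97 m: A³/T = 517.1 — too large.
Trying y = 1.65 m: A³/T = 255.4 — close enough.

y_c = 1.65 m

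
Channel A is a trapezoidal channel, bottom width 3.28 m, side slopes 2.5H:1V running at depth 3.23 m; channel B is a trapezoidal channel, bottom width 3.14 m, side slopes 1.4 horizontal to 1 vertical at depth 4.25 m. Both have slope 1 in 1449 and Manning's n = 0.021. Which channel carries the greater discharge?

channel B

Channel A: With bottom width b = 3.28 m and side slope z = 2.5: A = (b + zy)y = (3.28 + 2.5×3.23)×3.23 = 36.68 m²; P = b + 2y√(1+z²) = 3.28 + 2×3.23×2.693 = 20.67 m. Hydraulic radius R = A/P = 36.68/20.67 = 1.774 m. Q_A = (1/0.021)·36.68·1.774^(2/3)·√0.0006901 = 67.24 m³/s.
Channel B: With bottom width b = 3.14 m and side slope z = 1.4: A = (b + zy)y = (3.14 + 1.4×4.25)×4.25 = 38.63 m²; P = b + 2y√(1+z²) = 3.14 + 2×4.25×1.72 = 17.76 m. Hydraulic radius R = A/P = 38.63/17.76 = 2.175 m. Q_B = (1/0.021)·38.63·2.175^(2/3)·√0.0006901 = 81.12 m³/s.
Q_A = 67.24 m³/s vs Q_B = 81.12 m³/s, so channel B carries more.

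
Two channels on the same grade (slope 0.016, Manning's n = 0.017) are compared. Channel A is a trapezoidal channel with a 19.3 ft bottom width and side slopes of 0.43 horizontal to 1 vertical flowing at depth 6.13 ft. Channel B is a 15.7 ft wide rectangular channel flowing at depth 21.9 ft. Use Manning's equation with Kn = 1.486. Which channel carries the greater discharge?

channel B

Channel A: With bottom width b = 19.3 ft and side slope z = 0.43: A = (b + zy)y = (19.3 + 0.43×6.13)×6.13 = 134.5 ft²; P = b + 2y√(1+z²) = 19.3 + 2×6.13×1.089 = 32.65 ft. Hydraulic radius R = A/P = 134.5/32.65 = 4.119 ft. Q_A = (1.486/0.017)·134.5·4.119^(2/3)·√0.016 = 3820 ft³/s.
Channel B: Flow area A = b·y = 15.7 × 21.9 = 343.8 ft². Wetted perimeter P = b + 2y = 15.7 + 2×21.9 = 59.5 ft. Hydraulic radius R = A/P = 343.8/59.5 = 5.779 ft. Q_B = (1.486/0.017)·343.8·5.779^(2/3)·√0.016 = 12240 ft³/s.
Q_A = 3820 ft³/s vs Q_B = 12240 ft³/s, so channel B carries more.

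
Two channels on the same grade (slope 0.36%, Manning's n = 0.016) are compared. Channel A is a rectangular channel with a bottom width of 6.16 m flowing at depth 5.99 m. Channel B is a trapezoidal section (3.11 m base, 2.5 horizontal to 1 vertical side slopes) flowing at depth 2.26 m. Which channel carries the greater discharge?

Channel A: Flow area A = b·y = 6.16 × 5.99 = 36.9 m². Wetted perimeter P = b + 2y = 6.16 + 2×5.99 = 18.14 m. Hydraulic radius R = A/P = 36.9/18.14 = 2.034 m. Q_A = (1/0.016)·36.9·2.034^(2/3)·√0.0036 = 222.1 m³/s.
Channel B: With bottom width b = 3.11 m and side slope z = 2.5: A = (b + zy)y = (3.11 + 2.5×2.26)×2.26 = 19.8 m²; P = b + 2y√(1+z²) = 3.11 + 2×2.26×2.693 = 15.28 m. Hydraulic radius R = A/P = 19.8/15.28 = 1.296 m. Q_B = (1/0.016)·19.8·1.296^(2/3)·√0.0036 = 88.23 m³/s.
Q_A = 222.1 m³/s vs Q_B = 88.23 m³/s, so channel A carries more.

channel A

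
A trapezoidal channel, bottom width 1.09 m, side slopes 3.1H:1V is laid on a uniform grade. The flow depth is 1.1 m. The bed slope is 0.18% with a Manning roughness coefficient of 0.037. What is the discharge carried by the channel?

With bottom width b = 1.09 m and side slope z = 3.1: A = (b + zy)y = (1.09 + 3.1×1.1)×1.1 = 4.95 m²; P = b + 2y√(1+z²) = 1.09 + 2×1.1×3.257 = 8.256 m.
Hydraulic radius R = A/P = 4.95/8.256 = 0.5996 m.
Manning's equation: Q = (1/n) A R^(2/3) S^(1/2) = (1/0.037) × 4.95 × 0.5996^(2/3) × 0.0018^(1/2) = 4.04 m³/s.

Q = 4.04 m³/s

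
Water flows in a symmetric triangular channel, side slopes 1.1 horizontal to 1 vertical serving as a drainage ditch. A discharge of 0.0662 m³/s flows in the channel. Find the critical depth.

y_c = 0.236 m

At critical depth, Q² T / (g A³) = 1, i.e. A³/T = Q²/g = 0.0662²/9.81 = 0.0004467.
Try y = 0.286 m: A³/T = 0.001158 — high.
Try y = 0.207 m: A³/T = 0.0002299 — low.
Try y = 0.236 m: A³/T = 0.0004429 — close enough.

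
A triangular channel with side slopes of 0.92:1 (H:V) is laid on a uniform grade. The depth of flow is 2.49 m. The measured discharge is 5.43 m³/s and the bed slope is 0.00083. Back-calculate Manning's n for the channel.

n = 0.027

For a triangular section with side slope z = 0.92: A = zy² = 0.92×2.49² = 5.704 m²; P = 2y√(1+z²) = 2×2.49×1.359 = 6.767 m.
Hydraulic radius R = A/P = 5.704/6.767 = 0.8429 m.
Rearranging Manning's equation: n = (1/Q) A R^(2/3) S^(1/2) = (1/5.43) × 5.704 × 0.8429^(2/3) × √0.00083 = 0.027.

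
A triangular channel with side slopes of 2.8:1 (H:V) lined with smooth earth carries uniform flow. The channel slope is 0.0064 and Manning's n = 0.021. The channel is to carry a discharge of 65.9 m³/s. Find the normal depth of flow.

Manning's equation rearranged: A R^(2/3) = nQ / (1·√S) = 0.021 × 65.9 / (√0.0064) = 17.3.
Trying y = 1.94 m: A R^(2/3) = 9.921 — short.
Trying y = 3.06 m: A R^(2/3) = 33.45 — over.
Trying y = 2.39 m: A R^(2/3) = 17.3 — matches.

y_n = 2.39 m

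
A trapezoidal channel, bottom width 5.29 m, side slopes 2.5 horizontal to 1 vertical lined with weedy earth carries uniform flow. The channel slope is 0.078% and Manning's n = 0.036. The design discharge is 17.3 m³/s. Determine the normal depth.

y_n = 1.92 m

Manning's equation rearranged: A R^(2/3) = nQ / (1·√S) = 0.036 × 17.3 / (√0.00078) = 22.3.
At y = 2.33 m: A R^(2/3) = 33.21 — over.
At y = 1.92 m: A R^(2/3) = 22.35 — ≈ 22.3.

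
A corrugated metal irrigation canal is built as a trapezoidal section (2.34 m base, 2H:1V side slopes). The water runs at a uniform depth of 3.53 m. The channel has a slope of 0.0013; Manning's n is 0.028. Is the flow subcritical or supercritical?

subcritical

With bottom width b = 2.34 m and side slope z = 2: A = (b + zy)y = (2.34 + 2×3.53)×3.53 = 33.18 m²; P = b + 2y√(1+z²) = 2.34 + 2×3.53×2.236 = 18.13 m.
Hydraulic radius R = A/P = 33.18/18.13 = 1.831 m.
V = (1/n) R^(2/3) √S = (1/0.028) × 1.831^(2/3) × √0.0013 = 1.927 m/s. Hydraulic depth D_h = A/T = 33.18/16.46 = 2.016 m.
Froude number Fr = V/√(g·D_h) = 1.927/√(9.81×2.016) = 0.433, which is less than 1, so the flow is subcritical.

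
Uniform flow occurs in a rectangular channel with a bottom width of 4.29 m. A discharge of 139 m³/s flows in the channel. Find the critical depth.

For a rectangular channel, critical depth y_c = (q²/g)^(1/3) where q = Q/b = 139/4.29 = 32.4 m²/s.
So y_c = (32.4²/9.81)^(1/3) = 4.75 m.

y_c = 4.75 m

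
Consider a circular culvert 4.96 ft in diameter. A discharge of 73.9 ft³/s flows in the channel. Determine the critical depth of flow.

y_c = 2.44 ft

At critical depth, Q² T / (g A³) = 1, i.e. A³/T = Q²/g = 73.9²/32.2 = 169.6.
Trying y = 2.91 ft: A³/T = 334.9 — over.
Trying y = 1.87 ft: A³/T = 61.62 — short.
Trying y = 2.44 ft: A³/T = 170.8 — matches.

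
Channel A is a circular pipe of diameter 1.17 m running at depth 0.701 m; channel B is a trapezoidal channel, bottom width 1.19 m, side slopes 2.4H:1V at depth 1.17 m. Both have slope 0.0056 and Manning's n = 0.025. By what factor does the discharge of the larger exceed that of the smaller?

Channel A: For a circular section of diameter D = 1.17 m at depth y = 0.701 m, the central angle is θ = 2 arccos(1 − 2y/D) = 3.541 rad. Then A = (D²/8)(θ − sin θ) = 0.6724 m² and P = Dθ/2 = 2.071 m. Hydraulic radius R = A/P = 0.6724/2.071 = 0.3246 m. Q_A = (1/0.025)·0.6724·0.3246^(2/3)·√0.0056 = 0.9506 m³/s.
Channel B: With bottom width b = 1.19 m and side slope z = 2.4: A = (b + zy)y = (1.19 + 2.4×1.17)×1.17 = 4.678 m²; P = b + 2y√(1+z²) = 1.19 + 2×1.17×2.6 = 7.274 m. Hydraulic radius R = A/P = 4.678/7.274 = 0.6431 m. Q_B = (1/0.025)·4.678·0.6431^(2/3)·√0.0056 = 10.43 m³/s.
The larger discharge is 10.43 m³/s and the smaller is 0.9506 m³/s; the ratio is 11.

11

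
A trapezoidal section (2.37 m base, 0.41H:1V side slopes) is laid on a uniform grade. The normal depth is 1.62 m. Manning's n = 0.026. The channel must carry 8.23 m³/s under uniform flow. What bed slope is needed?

S = 0.0024

With bottom width b = 2.37 m and side slope z = 0.41: A = (b + zy)y = (2.37 + 0.41×1.62)×1.62 = 4.915 m²; P = b + 2y√(1+z²) = 2.37 + 2×1.62×1.081 = 5.872 m.
Hydraulic radius R = A/P = 4.915/5.872 = 0.8371 m.
From Manning's equation, S = [nQ / (1 A R^(2/3))]² = [0.026 × 8.23 / (1 × 4.915 × 0.8371^(2/3))]² = 0.0024.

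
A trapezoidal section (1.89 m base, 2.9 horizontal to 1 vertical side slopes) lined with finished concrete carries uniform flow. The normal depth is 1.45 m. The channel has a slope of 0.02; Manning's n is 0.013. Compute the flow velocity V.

With bottom width b = 1.89 m and side slope z = 2.9: A = (b + zy)y = (1.89 + 2.9×1.45)×1.45 = 8.838 m²; P = b + 2y√(1+z²) = 1.89 + 2×1.45×3.068 = 10.79 m.
Hydraulic radius R = A/P = 8.838/10.79 = 0.8194 m.
From Manning's equation, V = (1/n) R^(2/3) S^(1/2) = (1/0.013) × 0.8194^(2/3) × 0.02^(1/2) = 9.53 m/s.

V = 9.53 m/s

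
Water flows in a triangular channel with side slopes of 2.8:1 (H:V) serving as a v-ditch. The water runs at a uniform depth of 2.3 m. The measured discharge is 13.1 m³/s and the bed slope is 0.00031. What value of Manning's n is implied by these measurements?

For a triangular section with side slope z = 2.8: A = zy² = 2.8×2.3² = 14.81 m²; P = 2y√(1+z²) = 2×2.3×2.973 = 13.68 m.
Hydraulic radius R = A/P = 14.81/13.68 = 1.083 m.
Rearranging Manning's equation: n = (1/Q) A R^(2/3) S^(1/2) = (1/13.1) × 14.81 × 1.083^(2/3) × √0.00031 = 0.021.

n = 0.021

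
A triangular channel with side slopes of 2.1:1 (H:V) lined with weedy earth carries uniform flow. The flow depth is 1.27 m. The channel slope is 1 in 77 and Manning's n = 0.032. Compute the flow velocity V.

For a triangular section with side slope z = 2.1: A = zy² = 2.1×1.27² = 3.387 m²; P = 2y√(1+z²) = 2×1.27×2.326 = 5.908 m.
Hydraulic radius R = A/P = 3.387/5.908 = 0.5733 m.
From Manning's equation, V = (1/n) R^(2/3) S^(1/2) = (1/0.032) × 0.5733^(2/3) × 0.01299^(1/2) = 2.46 m/s.

V = 2.46 m/s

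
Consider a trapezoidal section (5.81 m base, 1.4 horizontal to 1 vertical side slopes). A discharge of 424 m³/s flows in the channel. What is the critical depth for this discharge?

At critical depth, Q² T / (g A³) = 1, i.e. A³/T = Q²/g = 424²/9.81 = 18330.
Try y = 6.94 m: A³/T = 49560 — high.
Try y = 4.43 m: A³/T = 8273 — low.
Try y = 5.43 m: A³/T = 18380 — close enough.

y_c = 5.43 m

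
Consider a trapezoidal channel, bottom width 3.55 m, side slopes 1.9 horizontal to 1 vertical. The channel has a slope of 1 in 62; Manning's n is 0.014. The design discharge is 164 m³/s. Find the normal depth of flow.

Manning's equation rearranged: A R^(2/3) = nQ / (1·√S) = 0.014 × 164 / (√0.01613) = 18.08.
At y = 1.79 m: A R^(2/3) = 13.32 — low.
At y = 2.4 m: A R^(2/3) = 24.41 — high.
At y = 2.08 m: A R^(2/3) = 18.11 — close enough.

y_n = 2.08 m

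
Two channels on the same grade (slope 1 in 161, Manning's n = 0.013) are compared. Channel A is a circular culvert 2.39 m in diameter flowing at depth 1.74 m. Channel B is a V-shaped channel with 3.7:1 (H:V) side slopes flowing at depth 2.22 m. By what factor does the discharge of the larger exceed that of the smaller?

Channel A: For a circular section of diameter D = 2.39 m at depth y = 1.74 m, the central angle is θ = 2 arccos(1 − 2y/D) = 4.089 rad. Then A = (D²/8)(θ − sin θ) = 3.499 m² and P = Dθ/2 = 4.886 m. Hydraulic radius R = A/P = 3.499/4.886 = 0.7161 m. Q_A = (1/0.013)·3.499·0.7161^(2/3)·√0.006211 = 16.98 m³/s.
Channel B: For a triangular section with side slope z = 3.7: A = zy² = 3.7×2.22² = 18.24 m²; P = 2y√(1+z²) = 2×2.22×3.833 = 17.02 m. Hydraulic radius R = A/P = 18.24/17.02 = 1.072 m. Q_B = (1/0.013)·18.24·1.072^(2/3)·√0.006211 = 115.8 m³/s.
The larger discharge is 115.8 m³/s and the smaller is 16.98 m³/s; the ratio is 6.82.

6.82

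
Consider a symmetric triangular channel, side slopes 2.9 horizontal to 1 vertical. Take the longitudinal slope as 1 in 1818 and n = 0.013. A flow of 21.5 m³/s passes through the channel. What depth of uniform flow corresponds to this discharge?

y_n = 2.05 m

Manning's equation rearranged: A R^(2/3) = nQ / (1·√S) = 0.013 × 21.5 / (√0.0005501) = 11.92.
Trying y = 2.62 m: A R^(2/3) = 22.96 — too large.
Trying y = 2.05 m: A R^(2/3) = 11.93 — close enough.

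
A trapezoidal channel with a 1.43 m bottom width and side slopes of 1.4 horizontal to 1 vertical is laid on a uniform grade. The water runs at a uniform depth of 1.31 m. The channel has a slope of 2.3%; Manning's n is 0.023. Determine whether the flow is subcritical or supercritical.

supercritical

With bottom width b = 1.43 m and side slope z = 1.4: A = (b + zy)y = (1.43 + 1.4×1.31)×1.31 = 4.276 m²; P = b + 2y√(1+z²) = 1.43 + 2×1.31×1.72 = 5.938 m.
Hydraulic radius R = A/P = 4.276/5.938 = 0.7201 m.
V = (1/n) R^(2/3) √S = (1/0.023) × 0.7201^(2/3) × √0.023 = 5.298 m/s. Hydraulic depth D_h = A/T = 4.276/5.098 = 0.8387 m.
Froude number Fr = V/√(g·D_h) = 5.298/√(9.81×0.8387) = 1.85, which is greater than 1, so the flow is supercritical.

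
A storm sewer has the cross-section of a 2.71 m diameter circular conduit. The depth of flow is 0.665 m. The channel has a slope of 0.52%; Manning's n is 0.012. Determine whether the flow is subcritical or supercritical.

supercritical

For a circular section of diameter D = 2.71 m at depth y = 0.665 m, the central angle is θ = 2 arccos(1 − 2y/D) = 2.073 rad. Then A = (D²/8)(θ − sin θ) = 1.098 m² and P = Dθ/2 = 2.809 m.
Hydraulic radius R = A/P = 1.098/2.809 = 0.391 m.
V = (1/n) R^(2/3) √S = (1/0.012) × 0.391^(2/3) × √0.0052 = 3.213 m/s. Hydraulic depth D_h = A/T = 1.098/2.332 = 0.471 m.
Froude number Fr = V/√(g·D_h) = 3.213/√(9.81×0.471) = 1.5, which is greater than 1, so the flow is supercritical.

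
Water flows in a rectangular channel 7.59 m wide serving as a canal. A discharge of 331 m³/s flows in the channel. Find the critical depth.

For a rectangular channel, critical depth y_c = (q²/g)^(1/3) where q = Q/b = 331/7.59 = 43.61 m²/s.
So y_c = (43.61²/9.81)^(1/3) = 5.79 m.

y_c = 5.79 m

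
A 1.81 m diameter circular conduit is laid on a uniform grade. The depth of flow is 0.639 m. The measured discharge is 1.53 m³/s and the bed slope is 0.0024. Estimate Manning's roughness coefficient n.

For a circular section of diameter D = 1.81 m at depth y = 0.639 m, the central angle is θ = 2 arccos(1 − 2y/D) = 2.545 rad. Then A = (D²/8)(θ − sin θ) = 0.8121 m² and P = Dθ/2 = 2.303 m.
Hydraulic radius R = A/P = 0.8121/2.303 = 0.3526 m.
Rearranging Manning's equation: n = (1/Q) A R^(2/3) S^(1/2) = (1/1.53) × 0.8121 × 0.3526^(2/3) × √0.0024 = 0.013.

n = 0.013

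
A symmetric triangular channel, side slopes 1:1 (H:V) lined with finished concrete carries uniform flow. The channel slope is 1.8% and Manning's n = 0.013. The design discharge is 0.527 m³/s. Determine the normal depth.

y_n = 0.425 m

Manning's equation rearranged: A R^(2/3) = nQ / (1·√S) = 0.013 × 0.527 / (√0.018) = 0.05106.
Trying y = 0.311 m: A R^(2/3) = 0.0222 — low.
Trying y = 0.51 m: A R^(2/3) = 0.08302 — high.
Trying y = 0.425 m: A R^(2/3) = 0.05105 — ≈ 0.05106.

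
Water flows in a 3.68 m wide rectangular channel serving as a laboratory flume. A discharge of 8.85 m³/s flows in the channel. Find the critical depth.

y_c = 0.839 m

For a rectangular channel, critical depth y_c = (q²/g)^(1/3) where q = Q/b = 8.85/3.68 = 2.405 m²/s.
So y_c = (2.405²/9.81)^(1/3) = 0.839 m.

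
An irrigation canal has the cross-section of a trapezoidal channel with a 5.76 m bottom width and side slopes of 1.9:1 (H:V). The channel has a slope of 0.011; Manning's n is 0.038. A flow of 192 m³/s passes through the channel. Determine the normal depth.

y_n = 3.47 m

Manning's equation rearranged: A R^(2/3) = nQ / (1·√S) = 0.038 × 192 / (√0.011) = 69.56.
At y = 2.73 m: A R^(2/3) = 42.73 — short.
At y = 4.22 m: A R^(2/3) = 105.2 — over.
At y = 3.47 m: A R^(2/3) = 69.73 — matches.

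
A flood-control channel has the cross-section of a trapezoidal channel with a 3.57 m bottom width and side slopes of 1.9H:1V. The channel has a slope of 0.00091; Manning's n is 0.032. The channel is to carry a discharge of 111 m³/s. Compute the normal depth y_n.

y_n = 4.89 m

Manning's equation rearranged: A R^(2/3) = nQ / (1·√S) = 0.032 × 111 / (√0.00091) = 117.7.
Try y = 3.97 m: A R^(2/3) = 73.26 — too small.
Try y = 5.91 m: A R^(2/3) = 182.8 — too large.
Try y = 4.89 m: A R^(2/3) = 117.7 — close enough.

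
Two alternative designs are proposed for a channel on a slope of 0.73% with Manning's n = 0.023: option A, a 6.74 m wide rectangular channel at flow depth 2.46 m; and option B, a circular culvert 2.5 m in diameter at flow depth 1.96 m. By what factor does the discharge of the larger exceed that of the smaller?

Channel A: Flow area A = b·y = 6.74 × 2.46 = 16.58 m². Wetted perimeter P = b + 2y = 6.74 + 2×2.46 = 11.66 m. Hydraulic radius R = A/P = 16.58/11.66 = 1.422 m. Q_A = (1/0.023)·16.58·1.422^(2/3)·√0.0073 = 77.89 m³/s.
Channel B: For a circular section of diameter D = 2.5 m at depth y = 1.96 m, the central angle is θ = 2 arccos(1 − 2y/D) = 4.35 rad. Then A = (D²/8)(θ − sin θ) = 4.129 m² and P = Dθ/2 = 5.437 m. Hydraulic radius R = A/P = 4.129/5.437 = 0.7593 m. Q_B = (1/0.023)·4.129·0.7593^(2/3)·√0.0073 = 12.77 m³/s.
The larger discharge is 77.89 m³/s and the smaller is 12.77 m³/s; the ratio is 6.1.

6.1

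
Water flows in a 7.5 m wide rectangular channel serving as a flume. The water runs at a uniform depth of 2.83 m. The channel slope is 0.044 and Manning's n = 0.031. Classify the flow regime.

Flow area A = b·y = 7.5 × 2.83 = 21.23 m². Wetted perimeter P = b + 2y = 7.5 + 2×2.83 = 13.16 m.
Hydraulic radius R = A/P = 21.23/13.16 = 1.613 m.
V = (1/n) R^(2/3) √S = (1/0.031) × 1.613^(2/3) × √0.044 = 9.306 m/s. Hydraulic depth D_h = A/T = 21.23/7.5 = 2.83 m.
Froude number Fr = V/√(g·D_h) = 9.306/√(9.81×2.83) = 1.77, which is greater than 1, so the flow is supercritical.

supercritical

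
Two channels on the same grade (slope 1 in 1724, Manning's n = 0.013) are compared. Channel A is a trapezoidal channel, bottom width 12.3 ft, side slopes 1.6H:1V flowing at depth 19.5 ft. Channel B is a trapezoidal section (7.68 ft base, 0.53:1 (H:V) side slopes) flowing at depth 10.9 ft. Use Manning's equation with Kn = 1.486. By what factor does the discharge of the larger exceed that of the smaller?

Channel A: With bottom width b = 12.3 ft and side slope z = 1.6: A = (b + zy)y = (12.3 + 1.6×19.5)×19.5 = 848.2 ft²; P = b + 2y√(1+z²) = 12.3 + 2×19.5×1.887 = 85.89 ft. Hydraulic radius R = A/P = 848.2/85.89 = 9.877 ft. Q_A = (1.486/0.013)·848.2·9.877^(2/3)·√0.00058 = 10750 ft³/s.
Channel B: With bottom width b = 7.68 ft and side slope z = 0.53: A = (b + zy)y = (7.68 + 0.53×10.9)×10.9 = 146.7 ft²; P = b + 2y√(1+z²) = 7.68 + 2×10.9×1.132 = 32.35 ft. Hydraulic radius R = A/P = 146.7/32.35 = 4.534 ft. Q_B = (1.486/0.013)·146.7·4.534^(2/3)·√0.00058 = 1106 ft³/s.
The larger discharge is 10750 ft³/s and the smaller is 1106 ft³/s; the ratio is 9.72.

9.72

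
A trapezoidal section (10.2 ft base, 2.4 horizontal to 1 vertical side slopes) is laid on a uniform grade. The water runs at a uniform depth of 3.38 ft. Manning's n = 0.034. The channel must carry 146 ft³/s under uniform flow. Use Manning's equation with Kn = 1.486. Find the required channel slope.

With bottom width b = 10.2 ft and side slope z = 2.4: A = (b + zy)y = (10.2 + 2.4×3.38)×3.38 = 61.89 ft²; P = b + 2y√(1+z²) = 10.2 + 2×3.38×2.6 = 27.78 ft.
Hydraulic radius R = A/P = 61.89/27.78 = 2.228 ft.
From Manning's equation, S = [nQ / (1.486 A R^(2/3))]² = [0.034 × 146 / (1.486 × 61.89 × 2.228^(2/3))]² = 0.001.

S = 0.001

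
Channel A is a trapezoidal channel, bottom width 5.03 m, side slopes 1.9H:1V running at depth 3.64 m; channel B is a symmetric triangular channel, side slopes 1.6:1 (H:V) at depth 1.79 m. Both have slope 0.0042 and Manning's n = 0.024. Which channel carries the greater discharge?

channel A

Channel A: With bottom width b = 5.03 m and side slope z = 1.9: A = (b + zy)y = (5.03 + 1.9×3.64)×3.64 = 43.48 m²; P = b + 2y√(1+z²) = 5.03 + 2×3.64×2.147 = 20.66 m. Hydraulic radius R = A/P = 43.48/20.66 = 2.105 m. Q_A = (1/0.024)·43.48·2.105^(2/3)·√0.0042 = 192.8 m³/s.
Channel B: For a triangular section with side slope z = 1.6: A = zy² = 1.6×1.79² = 5.127 m²; P = 2y√(1+z²) = 2×1.79×1.887 = 6.755 m. Hydraulic radius R = A/P = 5.127/6.755 = 0.759 m. Q_B = (1/0.024)·5.127·0.759^(2/3)·√0.0042 = 11.52 m³/s.
Q_A = 192.8 m³/s vs Q_B = 11.52 m³/s, so channel A carries more.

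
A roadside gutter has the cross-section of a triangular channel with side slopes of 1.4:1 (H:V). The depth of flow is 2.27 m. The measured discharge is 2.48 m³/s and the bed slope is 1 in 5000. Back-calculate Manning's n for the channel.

n = 0.039

For a triangular section with side slope z = 1.4: A = zy² = 1.4×2.27² = 7.214 m²; P = 2y√(1+z²) = 2×2.27×1.72 = 7.811 m.
Hydraulic radius R = A/P = 7.214/7.811 = 0.9236 m.
Rearranging Manning's equation: n = (1/Q) A R^(2/3) S^(1/2) = (1/2.48) × 7.214 × 0.9236^(2/3) × √0.0002 = 0.039.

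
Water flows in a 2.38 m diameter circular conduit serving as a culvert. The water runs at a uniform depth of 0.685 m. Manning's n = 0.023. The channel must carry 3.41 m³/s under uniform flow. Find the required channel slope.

S = 0.019

For a circular section of diameter D = 2.38 m at depth y = 0.685 m, the central angle is θ = 2 arccos(1 − 2y/D) = 2.265 rad. Then A = (D²/8)(θ − sin θ) = 1.06 m² and P = Dθ/2 = 2.695 m.
Hydraulic radius R = A/P = 1.06/2.695 = 0.3931 m.
From Manning's equation, S = [nQ / (1 A R^(2/3))]² = [0.023 × 3.41 / (1 × 1.06 × 0.3931^(2/3))]² = 0.019.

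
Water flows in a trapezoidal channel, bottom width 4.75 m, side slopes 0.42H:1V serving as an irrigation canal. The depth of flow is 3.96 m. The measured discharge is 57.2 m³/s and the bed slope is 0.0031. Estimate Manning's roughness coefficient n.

With bottom width b = 4.75 m and side slope z = 0.42: A = (b + zy)y = (4.75 + 0.42×3.96)×3.96 = 25.4 m²; P = b + 2y√(1+z²) = 4.75 + 2×3.96×1.085 = 13.34 m.
Hydraulic radius R = A/P = 25.4/13.34 = 1.904 m.
Rearranging Manning's equation: n = (1/Q) A R^(2/3) S^(1/2) = (1/57.2) × 25.4 × 1.904^(2/3) × √0.0031 = 0.038.

n = 0.038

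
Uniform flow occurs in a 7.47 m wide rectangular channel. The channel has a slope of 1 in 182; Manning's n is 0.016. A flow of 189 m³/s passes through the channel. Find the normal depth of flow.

y_n = 3.63 m

Manning's equation rearranged: A R^(2/3) = nQ / (1·√S) = 0.016 × 189 / (√0.005495) = 40.8.
Try y = 3.09 m: A R^(2/3) = 32.76 — short.
Try y = 4.5 m: A R^(2/3) = 54.09 — over.
Try y = 3.63 m: A R^(2/3) = 40.73 — close enough.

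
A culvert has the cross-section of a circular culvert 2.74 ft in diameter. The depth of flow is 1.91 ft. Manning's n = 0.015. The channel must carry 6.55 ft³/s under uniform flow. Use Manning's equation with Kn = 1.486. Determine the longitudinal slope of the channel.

For a circular section of diameter D = 2.74 ft at depth y = 1.91 ft, the central angle is θ = 2 arccos(1 − 2y/D) = 3.952 rad. Then A = (D²/8)(θ − sin θ) = 4.389 ft² and P = Dθ/2 = 5.414 ft.
Hydraulic radius R = A/P = 4.389/5.414 = 0.8106 ft.
From Manning's equation, S = [nQ / (1.486 A R^(2/3))]² = [0.015 × 6.55 / (1.486 × 4.389 × 0.8106^(2/3))]² = 0.0003.

S = 0.0003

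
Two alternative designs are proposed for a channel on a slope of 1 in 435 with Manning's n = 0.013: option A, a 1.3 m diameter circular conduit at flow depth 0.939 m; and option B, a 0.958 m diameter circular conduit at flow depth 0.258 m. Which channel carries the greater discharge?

Channel A: For a circular section of diameter D = 1.3 m at depth y = 0.939 m, the central angle is θ = 2 arccos(1 − 2y/D) = 4.063 rad. Then A = (D²/8)(θ − sin θ) = 1.027 m² and P = Dθ/2 = 2.641 m. Hydraulic radius R = A/P = 1.027/2.641 = 0.3887 m. Q_A = (1/0.013)·1.027·0.3887^(2/3)·√0.002299 = 2.017 m³/s.
Channel B: For a circular section of diameter D = 0.958 m at depth y = 0.258 m, the central angle is θ = 2 arccos(1 − 2y/D) = 2.182 rad. Then A = (D²/8)(θ − sin θ) = 0.1565 m² and P = Dθ/2 = 1.045 m. Hydraulic radius R = A/P = 0.1565/1.045 = 0.1497 m. Q_B = (1/0.013)·0.1565·0.1497^(2/3)·√0.002299 = 0.1627 m³/s.
Q_A = 2.017 m³/s vs Q_B = 0.1627 m³/s, so channel A carries more.

channel A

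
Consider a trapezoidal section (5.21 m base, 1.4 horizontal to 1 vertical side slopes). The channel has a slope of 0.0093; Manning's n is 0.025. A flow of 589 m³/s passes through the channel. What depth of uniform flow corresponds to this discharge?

Manning's equation rearranged: A R^(2/3) = nQ / (1·√S) = 0.025 × 589 / (√0.0093) = 152.7.
Trying y = 4.16 m: A R^(2/3) = 81.16 — low.
Trying y = 7.12 m: A R^(2/3) = 255.6 — high.
Trying y = 5.62 m: A R^(2/3) = 152.7 — matches.

y_n = 5.62 m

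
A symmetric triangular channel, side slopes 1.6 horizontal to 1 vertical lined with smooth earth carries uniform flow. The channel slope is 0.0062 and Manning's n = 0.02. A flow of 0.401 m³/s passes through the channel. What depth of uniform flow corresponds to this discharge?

y_n = 0.441 m

Manning's equation rearranged: A R^(2/3) = nQ / (1·√S) = 0.02 × 0.401 / (√0.0062) = 0.1019.
Try y = 0.513 m: A R^(2/3) = 0.1523 — high.
Try y = 0.396 m: A R^(2/3) = 0.07636 — low.
Try y = 0.441 m: A R^(2/3) = 0.1017 — close enough.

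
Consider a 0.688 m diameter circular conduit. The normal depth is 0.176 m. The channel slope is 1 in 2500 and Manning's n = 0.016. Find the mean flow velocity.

V = 0.274 m/s

For a circular section of diameter D = 0.688 m at depth y = 0.176 m, the central angle is θ = 2 arccos(1 − 2y/D) = 2.121 rad. Then A = (D²/8)(θ − sin θ) = 0.07507 m² and P = Dθ/2 = 0.7297 m.
Hydraulic radius R = A/P = 0.07507/0.7297 = 0.1029 m.
From Manning's equation, V = (1/n) R^(2/3) S^(1/2) = (1/0.016) × 0.1029^(2/3) × 0.0004^(1/2) = 0.274 m/s.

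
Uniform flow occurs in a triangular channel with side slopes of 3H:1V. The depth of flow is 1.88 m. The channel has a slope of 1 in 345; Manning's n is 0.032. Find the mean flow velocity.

For a triangular section with side slope z = 3: A = zy² = 3×1.88² = 10.6 m²; P = 2y√(1+z²) = 2×1.88×3.162 = 11.89 m.
Hydraulic radius R = A/P = 10.6/11.89 = 0.8918 m.
From Manning's equation, V = (1/n) R^(2/3) S^(1/2) = (1/0.032) × 0.8918^(2/3) × 0.002899^(1/2) = 1.56 m/s.

V = 1.56 m/s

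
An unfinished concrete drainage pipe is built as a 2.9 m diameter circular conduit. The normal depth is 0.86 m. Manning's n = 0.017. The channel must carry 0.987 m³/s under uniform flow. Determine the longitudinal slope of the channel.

S = 0.00027

For a circular section of diameter D = 2.9 m at depth y = 0.86 m, the central angle is θ = 2 arccos(1 − 2y/D) = 2.303 rad. Then A = (D²/8)(θ − sin θ) = 1.64 m² and P = Dθ/2 = 3.34 m.
Hydraulic radius R = A/P = 1.64/3.34 = 0.491 m.
From Manning's equation, S = [nQ / (1 A R^(2/3))]² = [0.017 × 0.987 / (1 × 1.64 × 0.491^(2/3))]² = 0.00027.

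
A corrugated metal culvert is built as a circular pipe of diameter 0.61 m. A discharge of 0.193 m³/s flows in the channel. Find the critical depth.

y_c = 0.282 m

At critical depth, Q² T / (g A³) = 1, i.e. A³/T = Q²/g = 0.193²/9.81 = 0.003797.
Try y = 0.352 m: A³/T = 0.008843 — too large.
Try y = 0.282 m: A³/T = 0.00379 — matches.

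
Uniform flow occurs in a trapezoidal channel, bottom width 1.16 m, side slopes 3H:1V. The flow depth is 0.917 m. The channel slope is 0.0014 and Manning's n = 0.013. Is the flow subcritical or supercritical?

subcritical

With bottom width b = 1.16 m and side slope z = 3: A = (b + zy)y = (1.16 + 3×0.917)×0.917 = 3.586 m²; P = b + 2y√(1+z²) = 1.16 + 2×0.917×3.162 = 6.96 m.
Hydraulic radius R = A/P = 3.586/6.96 = 0.5153 m.
V = (1/n) R^(2/3) √S = (1/0.013) × 0.5153^(2/3) × √0.0014 = 1.85 m/s. Hydraulic depth D_h = A/T = 3.586/6.662 = 0.5383 m.
Froude number Fr = V/√(g·D_h) = 1.85/√(9.81×0.5383) = 0.805, which is less than 1, so the flow is subcritical.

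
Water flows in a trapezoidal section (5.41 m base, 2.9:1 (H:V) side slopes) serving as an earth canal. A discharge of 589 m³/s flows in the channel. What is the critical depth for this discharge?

At critical depth, Q² T / (g A³) = 1, i.e. A³/T = Q²/g = 589²/9.81 = 35360.
At y = 4.72 m: A³/T = 22340 — short.
At y = 5.83 m: A³/T = 56150 — over.
At y = 5.25 m: A³/T = 35460 — close enough.

y_c = 5.25 m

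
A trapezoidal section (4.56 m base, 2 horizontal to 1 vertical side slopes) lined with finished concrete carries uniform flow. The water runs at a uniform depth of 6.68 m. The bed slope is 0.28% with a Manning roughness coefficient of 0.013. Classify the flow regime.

With bottom width b = 4.56 m and side slope z = 2: A = (b + zy)y = (4.56 + 2×6.68)×6.68 = 119.7 m²; P = b + 2y√(1+z²) = 4.56 + 2×6.68×2.236 = 34.43 m.
Hydraulic radius R = A/P = 119.7/34.43 = 3.476 m.
V = (1/n) R^(2/3) √S = (1/0.013) × 3.476^(2/3) × √0.0028 = 9.341 m/s. Hydraulic depth D_h = A/T = 119.7/31.28 = 3.827 m.
Froude number Fr = V/√(g·D_h) = 9.341/√(9.81×3.827) = 1.52, which is greater than 1, so the flow is supercritical.

supercritical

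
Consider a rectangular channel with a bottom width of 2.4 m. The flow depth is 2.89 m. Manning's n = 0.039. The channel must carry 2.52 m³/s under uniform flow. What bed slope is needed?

Flow area A = b·y = 2.4 × 2.89 = 6.936 m². Wetted perimeter P = b + 2y = 2.4 + 2×2.89 = 8.18 m.
Hydraulic radius R = A/P = 6.936/8.18 = 0.8479 m.
From Manning's equation, S = [nQ / (1 A R^(2/3))]² = [0.039 × 2.52 / (1 × 6.936 × 0.8479^(2/3))]² = 0.00025.

S = 0.00025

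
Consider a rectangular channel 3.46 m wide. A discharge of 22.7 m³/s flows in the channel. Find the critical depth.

y_c = 1.64 m

For a rectangular channel, critical depth y_c = (q²/g)^(1/3) where q = Q/b = 22.7/3.46 = 6.561 m²/s.
So y_c = (6.561²/9.81)^(1/3) = 1.64 m.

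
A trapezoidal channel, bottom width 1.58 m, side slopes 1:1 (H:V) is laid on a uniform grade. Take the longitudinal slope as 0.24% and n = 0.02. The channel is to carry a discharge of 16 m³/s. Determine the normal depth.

y_n = 1.92 m

Manning's equation rearranged: A R^(2/3) = nQ / (1·√S) = 0.02 × 16 / (√0.0024) = 6.532.
Trying y = 2.37 m: A R^(2/3) = 10.16 — over.
Trying y = 1.92 m: A R^(2/3) = 6.533 — close enough.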